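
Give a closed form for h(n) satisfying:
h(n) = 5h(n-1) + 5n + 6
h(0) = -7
First-order linear with linear forcing.
Homogeneous solution: h_h(n) = A·(5)^n.
Try particular h_p(n) = pn + q. Substituting:
  pn + q = 5(p(n-1) + q) + 5n + 6.
Matching the n-coefficient: p = 5p + 5 ⇒ p = - \frac{5}{4}.
Matching constants: q = -5p + 5q + 6 ⇒ q = - \frac{49}{16}.
General: h(n) = A·(5)^n - \frac{5 n}{4} - \frac{49}{16}.
Apply h(0) = -7: A - \frac{49}{16} = -7 ⇒ A = - \frac{63}{16}.
So h(n) = - \frac{63 \cdot 5^{n}}{16} - \frac{5 n}{4} - \frac{49}{16}.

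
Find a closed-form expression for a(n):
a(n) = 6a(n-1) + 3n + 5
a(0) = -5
First-order linear with linear forcing.
Homogeneous solution: a_h(n) = A·(6)^n.
Try particular a_p(n) = pn + q. Substituting:
  pn + q = 6(p(n-1) + q) + 3n + 5.
Matching the n-coefficient: p = 6p + 3 ⇒ p = - \frac{3}{5}.
Matching constants: q = -6p + 6q + 5 ⇒ q = - \frac{43}{25}.
General: a(n) = A·(6)^n - \frac{3 n}{5} - \frac{43}{25}.
Apply a(0) = -5: A - \frac{43}{25} = -5 ⇒ A = - \frac{82}{25}.
So a(n) = - \frac{82 \cdot 6^{n}}{25} - \frac{3 n}{5} - \frac{43}{25}.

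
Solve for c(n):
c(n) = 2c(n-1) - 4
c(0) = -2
First-order linear non-homogeneous.
Homogeneous solution: c_h(n) = A·(2)^n.
Try constant particular solution c_p = K: K = 2K - 4 ⇒ K = 4.
General: c(n) = A·(2)^n + 4.
Apply c(0) = -2: A + 4 = -2 ⇒ A = -6.
So c(n) = 4 - 6 \cdot 2^{n}.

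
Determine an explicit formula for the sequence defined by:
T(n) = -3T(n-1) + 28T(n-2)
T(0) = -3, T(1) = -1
Characteristic equation: x² + 3x - 28 = 0, which factors as (x - (4))(x - (-7)) = 0.
Roots r₁ = 4, r₂ = -7 (distinct).
General solution: T(n) = A·(4)^n + B·(-7)^n.
From T(0) = -3: A + B = -3.
From T(1) = -1: 4A - 7B = -1.
Solving: A = -2, B = -1.
So T(n) = - \left(-7\right)^{n} - 2 \cdot 4^{n}.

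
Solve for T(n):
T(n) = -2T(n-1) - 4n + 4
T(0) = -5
First-order linear with linear forcing.
Homogeneous solution: T_h(n) = A·(-2)^n.
Try particular T_p(n) = pn + q. Substituting:
  pn + q = -2(p(n-1) + q) - 4n + 4.
Matching the n-coefficient: p = -2p - 4 ⇒ p = - \frac{4}{3}.
Matching constants: q = 2p - 2q + 4 ⇒ q = \frac{4}{9}.
General: T(n) = A·(-2)^n - \frac{4 n}{3} + \frac{4}{9}.
Apply T(0) = -5: A + \frac{4}{9} = -5 ⇒ A = - \frac{49}{9}.
So T(n) = - \frac{49 \left(-2\right)^{n}}{9} - \frac{4 n}{3} + \frac{4}{9}.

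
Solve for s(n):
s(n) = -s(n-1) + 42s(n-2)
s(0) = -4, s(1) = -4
Characteristic equation: x² + x - 42 = 0, which factors as (x - (-7))(x - (6)) = 0.
Roots r₁ = -7, r₂ = 6 (distinct).
General solution: s(n) = A·(-7)^n + B·(6)^n.
From s(0) = -4: A + B = -4.
From s(1) = -4: -7A + 6B = -4.
Solving: A = - \frac{20}{13}, B = - \frac{32}{13}.
So s(n) = - \frac{20 \left(-7\right)^{n}}{13} - \frac{32 \cdot 6^{n}}{13}.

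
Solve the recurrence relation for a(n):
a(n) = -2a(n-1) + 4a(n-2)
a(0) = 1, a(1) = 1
Characteristic equation: x² + 2x - 4 = 0.
Discriminant Δ = (-2)² + 4·(4) = 20.
Roots r₁,₂ = (-2 ± √20)/2, so r₁ = -1 + \sqrt{5}, r₂ = - \sqrt{5} - 1.
General solution: a(n) = A·r₁^n + B·r₂^n.
From the initial conditions, A + B = 1 and r₁A + r₂B = 1.
Since r₁ - r₂ = √20: A = (1 - (1)r₂)/√20 = \frac{\sqrt{5}}{5} + \frac{1}{2}, and B = 1 - A = \frac{1}{2} - \frac{\sqrt{5}}{5}.
So a(n) = \left(\frac{\sqrt{5}}{5} + \frac{1}{2}\right)\left(-1 + \sqrt{5}\right)^n + \left(\frac{1}{2} - \frac{\sqrt{5}}{5}\right)\left(- \sqrt{5} - 1\right)^n.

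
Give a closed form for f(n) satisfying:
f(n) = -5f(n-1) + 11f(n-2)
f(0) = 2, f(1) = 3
Characteristic equation: x² + 5x - 11 = 0.
Discriminant Δ = (-5)² + 4·(11) = 69.
Roots r₁,₂ = (-5 ± √69)/2, so r₁ = - \frac{5}{2} + \frac{\sqrt{69}}{2}, r₂ = - \frac{\sqrt{69}}{2} - \frac{5}{2}.
General solution: f(n) = A·r₁^n + B·r₂^n.
From the initial conditions, A + B = 2 and r₁A + r₂B = 3.
Since r₁ - r₂ = √69: A = (3 - (2)r₂)/√69 = \frac{8 \sqrt{69}}{69} + 1, and B = 2 - A = 1 - \frac{8 \sqrt{69}}{69}.
So f(n) = \left(\frac{8 \sqrt{69}}{69} + 1\right)\left(- \frac{5}{2} + \frac{\sqrt{69}}{2}\right)^n + \left(1 - \frac{8 \sqrt{69}}{69}\right)\left(- \frac{\sqrt{69}}{2} - \frac{5}{2}\right)^n.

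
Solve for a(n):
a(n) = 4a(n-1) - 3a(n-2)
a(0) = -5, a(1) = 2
Characteristic equation: x² - 4x + 3 = 0, which factors as (x - (1))(x - (3)) = 0.
Roots r₁ = 1, r₂ = 3 (distinct).
General solution: a(n) = A·(1)^n + B·(3)^n.
From a(0) = -5: A + B = -5.
From a(1) = 2: A + 3B = 2.
Solving: A = - \frac{17}{2}, B = \frac{7}{2}.
So a(n) = \frac{7 \cdot 3^{n}}{2} - \frac{17}{2}.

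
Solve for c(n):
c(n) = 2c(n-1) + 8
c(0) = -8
First-order linear non-homogeneous.
Homogeneous solution: c_h(n) = A·(2)^n.
Try constant particular solution c_p = K: K = 2K + 8 ⇒ K = -8.
General: c(n) = A·(2)^n - 8.
Apply c(0) = -8: A - 8 = -8 ⇒ A = 0.
So c(n) = -8.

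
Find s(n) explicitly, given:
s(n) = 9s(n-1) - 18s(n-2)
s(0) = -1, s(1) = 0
Characteristic equation: x² - 9x + 18 = 0, which factors as (x - (6))(x - (3)) = 0.
Roots r₁ = 6, r₂ = 3 (distinct).
General solution: s(n) = A·(6)^n + B·(3)^n.
From s(0) = -1: A + B = -1.
From s(1) = 0: 6A + 3B = 0.
Solving: A = 1, B = -2.
So s(n) = - 2 \cdot 3^{n} + 6^{n}.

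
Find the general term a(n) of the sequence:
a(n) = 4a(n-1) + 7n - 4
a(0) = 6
First-order linear with linear forcing.
Homogeneous solution: a_h(n) = A·(4)^n.
Try particular a_p(n) = pn + q. Substituting:
  pn + q = 4(p(n-1) + q) + 7n - 4.
Matching the n-coefficient: p = 4p + 7 ⇒ p = - \frac{7}{3}.
Matching constants: q = -4p + 4q - 4 ⇒ q = - \frac{16}{9}.
General: a(n) = A·(4)^n - \frac{7 n}{3} - \frac{16}{9}.
Apply a(0) = 6: A - \frac{16}{9} = 6 ⇒ A = \frac{70}{9}.
So a(n) = \frac{70 \cdot 4^{n}}{9} - \frac{7 n}{3} - \frac{16}{9}.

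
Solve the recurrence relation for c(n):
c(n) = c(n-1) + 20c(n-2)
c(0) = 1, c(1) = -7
Characteristic equation: x² - x - 20 = 0, which factors as (x - (-4))(x - (5)) = 0.
Roots r₁ = -4, r₂ = 5 (distinct).
General solution: c(n) = A·(-4)^n + B·(5)^n.
From c(0) = 1: A + B = 1.
From c(1) = -7: -4A + 5B = -7.
Solving: A = \frac{4}{3}, B = - \frac{1}{3}.
So c(n) = \frac{4 \left(-4\right)^{n}}{3} - \frac{5^{n}}{3}.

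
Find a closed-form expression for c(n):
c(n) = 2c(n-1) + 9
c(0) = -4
First-order linear non-homogeneous.
Homogeneous solution: c_h(n) = A·(2)^n.
Try constant particular solution c_p = K: K = 2K + 9 ⇒ K = -9.
General: c(n) = A·(2)^n - 9.
Apply c(0) = -4: A - 9 = -4 ⇒ A = 5.
So c(n) = 5 \cdot 2^{n} - 9.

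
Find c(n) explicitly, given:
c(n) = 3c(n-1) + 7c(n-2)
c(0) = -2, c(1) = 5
Characteristic equation: x² - 3x - 7 = 0.
Discriminant Δ = (3)² + 4·(7) = 37.
Roots r₁,₂ = (3 ± √37)/2, so r₁ = \frac{3}{2} + \frac{\sqrt{37}}{2}, r₂ = \frac{3}{2} - \frac{\sqrt{37}}{2}.
General solution: c(n) = A·r₁^n + B·r₂^n.
From the initial conditions, A + B = -2 and r₁A + r₂B = 5.
Since r₁ - r₂ = √37: A = (5 - (-2)r₂)/√37 = -1 + \frac{8 \sqrt{37}}{37}, and B = -2 - A = - \frac{8 \sqrt{37}}{37} - 1.
So c(n) = \left(-1 + \frac{8 \sqrt{37}}{37}\right)\left(\frac{3}{2} + \frac{\sqrt{37}}{2}\right)^n + \left(- \frac{8 \sqrt{37}}{37} - 1\right)\left(\frac{3}{2} - \frac{\sqrt{37}}{2}\right)^n.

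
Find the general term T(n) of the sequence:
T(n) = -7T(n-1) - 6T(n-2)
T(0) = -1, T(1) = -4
Characteristic equation: x² + 7x + 6 = 0, which factors as (x - (-6))(x - (-1)) = 0.
Roots r₁ = -6, r₂ = -1 (distinct).
General solution: T(n) = A·(-6)^n + B·(-1)^n.
From T(0) = -1: A + B = -1.
From T(1) = -4: -6A - B = -4.
Solving: A = 1, B = -2.
So T(n) = - 2 \left(-1\right)^{n} + \left(-6\right)^{n}.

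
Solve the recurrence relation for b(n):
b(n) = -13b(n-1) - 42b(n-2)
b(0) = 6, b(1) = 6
Characteristic equation: x² + 13x + 42 = 0, which factors as (x - (-7))(x - (-6)) = 0.
Roots r₁ = -7, r₂ = -6 (distinct).
General solution: b(n) = A·(-7)^n + B·(-6)^n.
From b(0) = 6: A + B = 6.
From b(1) = 6: -7A - 6B = 6.
Solving: A = -42, B = 48.
So b(n) = 48 \left(-6\right)^{n} - 42 \left(-7\right)^{n}.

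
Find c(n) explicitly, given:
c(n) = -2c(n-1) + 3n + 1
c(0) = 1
First-order linear with linear forcing.
Homogeneous solution: c_h(n) = A·(-2)^n.
Try particular c_p(n) = pn + q. Substituting:
  pn + q = -2(p(n-1) + q) + 3n + 1.
Matching the n-coefficient: p = -2p + 3 ⇒ p = 1.
Matching constants: q = 2p - 2q + 1 ⇒ q = 1.
General: c(n) = A·(-2)^n + n + 1.
Apply c(0) = 1: A + 1 = 1 ⇒ A = 0.
So c(n) = n + 1.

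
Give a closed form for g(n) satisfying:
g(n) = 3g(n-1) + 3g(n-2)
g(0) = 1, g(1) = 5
Characteristic equation: x² - 3x - 3 = 0.
Discriminant Δ = (3)² + 4·(3) = 21.
Roots r₁,₂ = (3 ± √21)/2, so r₁ = \frac{3}{2} + \frac{\sqrt{21}}{2}, r₂ = \frac{3}{2} - \frac{\sqrt{21}}{2}.
General solution: g(n) = A·r₁^n + B·r₂^n.
From the initial conditions, A + B = 1 and r₁A + r₂B = 5.
Since r₁ - r₂ = √21: A = (5 - (1)r₂)/√21 = \frac{1}{2} + \frac{\sqrt{21}}{6}, and B = 1 - A = \frac{1}{2} - \frac{\sqrt{21}}{6}.
So g(n) = \left(\frac{1}{2} + \frac{\sqrt{21}}{6}\right)\left(\frac{3}{2} + \frac{\sqrt{21}}{2}\right)^n + \left(\frac{1}{2} - \frac{\sqrt{21}}{6}\right)\left(\frac{3}{2} - \frac{\sqrt{21}}{2}\right)^n.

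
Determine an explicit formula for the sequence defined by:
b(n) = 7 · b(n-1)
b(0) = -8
Pure geometric recurrence with ratio 7.
By induction b(n) = b(0) · (7)^n = - 8 \cdot 7^{n}.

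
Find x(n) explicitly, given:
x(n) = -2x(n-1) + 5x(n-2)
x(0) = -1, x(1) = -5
Characteristic equation: x² + 2x - 5 = 0.
Discriminant Δ = (-2)² + 4·(5) = 24.
Roots r₁,₂ = (-2 ± √24)/2, so r₁ = -1 + \sqrt{6}, r₂ = - \sqrt{6} - 1.
General solution: x(n) = A·r₁^n + B·r₂^n.
From the initial conditions, A + B = -1 and r₁A + r₂B = -5.
Since r₁ - r₂ = √24: A = (-5 - (-1)r₂)/√24 = - \frac{\sqrt{6}}{2} - \frac{1}{2}, and B = -1 - A = - \frac{1}{2} + \frac{\sqrt{6}}{2}.
So x(n) = \left(- \frac{\sqrt{6}}{2} - \frac{1}{2}\right)\left(-1 + \sqrt{6}\right)^n + \left(- \frac{1}{2} + \frac{\sqrt{6}}{2}\right)\left(- \sqrt{6} - 1\right)^n.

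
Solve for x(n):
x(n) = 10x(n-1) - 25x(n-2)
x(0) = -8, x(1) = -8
Characteristic equation: x² - 10x + 25 = 0, which is (x - (5))².
Repeated root r = 5.
General solution: x(n) = (A + Bn)·(5)^n.
From x(0) = -8: A = -8.
From x(1) = -8: (A + B)·(5) = -8 ⇒ B = \frac{32}{5}.
So x(n) = \left(\frac{32 n}{5} - 8\right) \cdot (5)^n.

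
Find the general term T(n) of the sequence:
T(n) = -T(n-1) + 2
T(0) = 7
First-order linear non-homogeneous.
Homogeneous solution: T_h(n) = A·(-1)^n.
Try constant particular solution T_p = K: K = -K + 2 ⇒ K = 1.
General: T(n) = A·(-1)^n + 1.
Apply T(0) = 7: A + 1 = 7 ⇒ A = 6.
So T(n) = 6 \left(-1\right)^{n} + 1.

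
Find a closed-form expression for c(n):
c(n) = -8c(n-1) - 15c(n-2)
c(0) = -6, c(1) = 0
Characteristic equation: x² + 8x + 15 = 0, which factors as (x - (-5))(x - (-3)) = 0.
Roots r₁ = -5, r₂ = -3 (distinct).
General solution: c(n) = A·(-5)^n + B·(-3)^n.
From c(0) = -6: A + B = -6.
From c(1) = 0: -5A - 3B = 0.
Solving: A = 9, B = -15.
So c(n) = - 15 \left(-3\right)^{n} + 9 \left(-5\right)^{n}.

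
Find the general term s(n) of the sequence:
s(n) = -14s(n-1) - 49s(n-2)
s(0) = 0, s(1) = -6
Characteristic equation: x² + 14x + 49 = 0, which is (x - (-7))².
Repeated root r = -7.
General solution: s(n) = (A + Bn)·(-7)^n.
From s(0) = 0: A = 0.
From s(1) = -6: (A + B)·(-7) = -6 ⇒ B = \frac{6}{7}.
So s(n) = \left(\frac{6 n}{7}\right) \cdot (-7)^n.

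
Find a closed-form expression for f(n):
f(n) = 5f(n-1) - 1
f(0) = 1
First-order linear non-homogeneous.
Homogeneous solution: f_h(n) = A·(5)^n.
Try constant particular solution f_p = K: K = 5K - 1 ⇒ K = \frac{1}{4}.
General: f(n) = A·(5)^n + \frac{1}{4}.
Apply f(0) = 1: A + \frac{1}{4} = 1 ⇒ A = \frac{3}{4}.
So f(n) = \frac{3 \cdot 5^{n}}{4} + \frac{1}{4}.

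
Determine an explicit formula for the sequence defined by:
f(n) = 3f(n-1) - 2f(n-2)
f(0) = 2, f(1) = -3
Characteristic equation: x² - 3x + 2 = 0, which factors as (x - (2))(x - (1)) = 0.
Roots r₁ = 2, r₂ = 1 (distinct).
General solution: f(n) = A·(2)^n + B·(1)^n.
From f(0) = 2: A + B = 2.
From f(1) = -3: 2A + B = -3.
Solving: A = -5, B = 7.
So f(n) = 7 - 5 \cdot 2^{n}.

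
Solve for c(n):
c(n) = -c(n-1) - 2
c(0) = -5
First-order linear non-homogeneous.
Homogeneous solution: c_h(n) = A·(-1)^n.
Try constant particular solution c_p = K: K = -K - 2 ⇒ K = -1.
General: c(n) = A·(-1)^n - 1.
Apply c(0) = -5: A - 1 = -5 ⇒ A = -4.
So c(n) = - 4 \left(-1\right)^{n} - 1.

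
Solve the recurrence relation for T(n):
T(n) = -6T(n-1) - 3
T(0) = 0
First-order linear non-homogeneous.
Homogeneous solution: T_h(n) = A·(-6)^n.
Try constant particular solution T_p = K: K = -6K - 3 ⇒ K = - \frac{3}{7}.
General: T(n) = A·(-6)^n - \frac{3}{7}.
Apply T(0) = 0: A - \frac{3}{7} = 0 ⇒ A = \frac{3}{7}.
So T(n) = \frac{3 \left(-6\right)^{n}}{7} - \frac{3}{7}.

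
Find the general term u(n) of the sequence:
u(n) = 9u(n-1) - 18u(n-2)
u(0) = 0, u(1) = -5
Characteristic equation: x² - 9x + 18 = 0, which factors as (x - (6))(x - (3)) = 0.
Roots r₁ = 6, r₂ = 3 (distinct).
General solution: u(n) = A·(6)^n + B·(3)^n.
From u(0) = 0: A + B = 0.
From u(1) = -5: 6A + 3B = -5.
Solving: A = - \frac{5}{3}, B = \frac{5}{3}.
So u(n) = \frac{5 \cdot 3^{n}}{3} - \frac{5 \cdot 6^{n}}{3}.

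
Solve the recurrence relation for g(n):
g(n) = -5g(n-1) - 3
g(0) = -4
First-order linear non-homogeneous.
Homogeneous solution: g_h(n) = A·(-5)^n.
Try constant particular solution g_p = K: K = -5K - 3 ⇒ K = - \frac{1}{2}.
General: g(n) = A·(-5)^n - \frac{1}{2}.
Apply g(0) = -4: A - \frac{1}{2} = -4 ⇒ A = - \frac{7}{2}.
So g(n) = - \frac{7 \left(-5\right)^{n}}{2} - \frac{1}{2}.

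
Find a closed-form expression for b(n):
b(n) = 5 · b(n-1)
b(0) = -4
Pure geometric recurrence with ratio 5.
By induction b(n) = b(0) · (5)^n = - 4 \cdot 5^{n}.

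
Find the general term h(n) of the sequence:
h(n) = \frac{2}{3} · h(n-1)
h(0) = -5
Pure geometric recurrence with ratio \frac{2}{3}.
By induction h(n) = h(0) · (\frac{2}{3})^n = - 5 \left(\frac{2}{3}\right)^{n}.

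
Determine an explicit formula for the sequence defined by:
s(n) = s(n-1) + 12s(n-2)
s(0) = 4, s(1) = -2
Characteristic equation: x² - x - 12 = 0, which factors as (x - (-3))(x - (4)) = 0.
Roots r₁ = -3, r₂ = 4 (distinct).
General solution: s(n) = A·(-3)^n + B·(4)^n.
From s(0) = 4: A + B = 4.
From s(1) = -2: -3A + 4B = -2.
Solving: A = \frac{18}{7}, B = \frac{10}{7}.
So s(n) = \frac{18 \left(-3\right)^{n}}{7} + \frac{10 \cdot 4^{n}}{7}.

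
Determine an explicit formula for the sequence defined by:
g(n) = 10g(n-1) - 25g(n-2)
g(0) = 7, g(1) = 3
Characteristic equation: x² - 10x + 25 = 0, which is (x - (5))².
Repeated root r = 5.
General solution: g(n) = (A + Bn)·(5)^n.
From g(0) = 7: A = 7.
From g(1) = 3: (A + B)·(5) = 3 ⇒ B = - \frac{32}{5}.
So g(n) = \left(7 - \frac{32 n}{5}\right) \cdot (5)^n.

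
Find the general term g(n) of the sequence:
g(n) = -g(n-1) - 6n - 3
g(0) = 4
First-order linear with linear forcing.
Homogeneous solution: g_h(n) = A·(-1)^n.
Try particular g_p(n) = pn + q. Substituting:
  pn + q = -(p(n-1) + q) - 6n - 3.
Matching the n-coefficient: p = -p - 6 ⇒ p = -3.
Matching constants: q = p - q - 3 ⇒ q = -3.
General: g(n) = A·(-1)^n - 3 n - 3.
Apply g(0) = 4: A - 3 = 4 ⇒ A = 7.
So g(n) = 7 \left(-1\right)^{n} - 3 n - 3.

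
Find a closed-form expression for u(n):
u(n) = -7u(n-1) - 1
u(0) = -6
First-order linear non-homogeneous.
Homogeneous solution: u_h(n) = A·(-7)^n.
Try constant particular solution u_p = K: K = -7K - 1 ⇒ K = - \frac{1}{8}.
General: u(n) = A·(-7)^n - \frac{1}{8}.
Apply u(0) = -6: A - \frac{1}{8} = -6 ⇒ A = - \frac{47}{8}.
So u(n) = - \frac{47 \left(-7\right)^{n}}{8} - \frac{1}{8}.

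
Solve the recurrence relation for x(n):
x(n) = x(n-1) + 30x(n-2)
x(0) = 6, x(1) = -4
Characteristic equation: x² - x - 30 = 0, which factors as (x - (-5))(x - (6)) = 0.
Roots r₁ = -5, r₂ = 6 (distinct).
General solution: x(n) = A·(-5)^n + B·(6)^n.
From x(0) = 6: A + B = 6.
From x(1) = -4: -5A + 6B = -4.
Solving: A = \frac{40}{11}, B = \frac{26}{11}.
So x(n) = \frac{40 \left(-5\right)^{n}}{11} + \frac{26 \cdot 6^{n}}{11}.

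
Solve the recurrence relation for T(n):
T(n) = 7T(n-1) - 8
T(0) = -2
First-order linear non-homogeneous.
Homogeneous solution: T_h(n) = A·(7)^n.
Try constant particular solution T_p = K: K = 7K - 8 ⇒ K = \frac{4}{3}.
General: T(n) = A·(7)^n + \frac{4}{3}.
Apply T(0) = -2: A + \frac{4}{3} = -2 ⇒ A = - \frac{10}{3}.
So T(n) = \frac{4}{3} - \frac{10 \cdot 7^{n}}{3}.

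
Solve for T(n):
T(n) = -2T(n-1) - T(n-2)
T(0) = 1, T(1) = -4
Characteristic equation: x² + 2x + 1 = 0, which is (x - (-1))².
Repeated root r = -1.
General solution: T(n) = (A + Bn)·(-1)^n.
From T(0) = 1: A = 1.
From T(1) = -4: (A + B)·(-1) = -4 ⇒ B = 3.
So T(n) = \left(3 n + 1\right) \cdot (-1)^n.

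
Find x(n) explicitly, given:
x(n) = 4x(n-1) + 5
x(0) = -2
First-order linear non-homogeneous.
Homogeneous solution: x_h(n) = A·(4)^n.
Try constant particular solution x_p = K: K = 4K + 5 ⇒ K = - \frac{5}{3}.
General: x(n) = A·(4)^n - \frac{5}{3}.
Apply x(0) = -2: A - \frac{5}{3} = -2 ⇒ A = - \frac{1}{3}.
So x(n) = - \frac{4^{n}}{3} - \frac{5}{3}.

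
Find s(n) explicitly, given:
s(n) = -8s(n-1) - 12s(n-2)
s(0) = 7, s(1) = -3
Characteristic equation: x² + 8x + 12 = 0, which factors as (x - (-2))(x - (-6)) = 0.
Roots r₁ = -2, r₂ = -6 (distinct).
General solution: s(n) = A·(-2)^n + B·(-6)^n.
From s(0) = 7: A + B = 7.
From s(1) = -3: -2A - 6B = -3.
Solving: A = \frac{39}{4}, B = - \frac{11}{4}.
So s(n) = \frac{39 \left(-2\right)^{n}}{4} - \frac{11 \left(-6\right)^{n}}{4}.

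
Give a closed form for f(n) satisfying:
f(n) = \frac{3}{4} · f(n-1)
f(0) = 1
Pure geometric recurrence with ratio \frac{3}{4}.
By induction f(n) = f(0) · (\frac{3}{4})^n = \left(\frac{3}{4}\right)^{n}.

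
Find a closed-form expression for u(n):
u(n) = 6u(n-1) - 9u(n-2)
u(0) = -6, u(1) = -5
Characteristic equation: x² - 6x + 9 = 0, which is (x - (3))².
Repeated root r = 3.
General solution: u(n) = (A + Bn)·(3)^n.
From u(0) = -6: A = -6.
From u(1) = -5: (A + B)·(3) = -5 ⇒ B = \frac{13}{3}.
So u(n) = \left(\frac{13 n}{3} - 6\right) \cdot (3)^n.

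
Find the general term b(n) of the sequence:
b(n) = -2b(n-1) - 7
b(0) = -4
First-order linear non-homogeneous.
Homogeneous solution: b_h(n) = A·(-2)^n.
Try constant particular solution b_p = K: K = -2K - 7 ⇒ K = - \frac{7}{3}.
General: b(n) = A·(-2)^n - \frac{7}{3}.
Apply b(0) = -4: A - \frac{7}{3} = -4 ⇒ A = - \frac{5}{3}.
So b(n) = - \frac{5 \left(-2\right)^{n}}{3} - \frac{7}{3}.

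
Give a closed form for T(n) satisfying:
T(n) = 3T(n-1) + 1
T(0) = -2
First-order linear non-homogeneous.
Homogeneous solution: T_h(n) = A·(3)^n.
Try constant particular solution T_p = K: K = 3K + 1 ⇒ K = - \frac{1}{2}.
General: T(n) = A·(3)^n - \frac{1}{2}.
Apply T(0) = -2: A - \frac{1}{2} = -2 ⇒ A = - \frac{3}{2}.
So T(n) = - \frac{3 \cdot 3^{n}}{2} - \frac{1}{2}.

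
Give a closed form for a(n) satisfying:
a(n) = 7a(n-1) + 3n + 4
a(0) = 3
First-order linear with linear forcing.
Homogeneous solution: a_h(n) = A·(7)^n.
Try particular a_p(n) = pn + q. Substituting:
  pn + q = 7(p(n-1) + q) + 3n + 4.
Matching the n-coefficient: p = 7p + 3 ⇒ p = - \frac{1}{2}.
Matching constants: q = -7p + 7q + 4 ⇒ q = - \frac{5}{4}.
General: a(n) = A·(7)^n - \frac{n}{2} - \frac{5}{4}.
Apply a(0) = 3: A - \frac{5}{4} = 3 ⇒ A = \frac{17}{4}.
So a(n) = \frac{17 \cdot 7^{n}}{4} - \frac{n}{2} - \frac{5}{4}.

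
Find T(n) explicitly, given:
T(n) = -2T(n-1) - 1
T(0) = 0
First-order linear non-homogeneous.
Homogeneous solution: T_h(n) = A·(-2)^n.
Try constant particular solution T_p = K: K = -2K - 1 ⇒ K = - \frac{1}{3}.
General: T(n) = A·(-2)^n - \frac{1}{3}.
Apply T(0) = 0: A - \frac{1}{3} = 0 ⇒ A = \frac{1}{3}.
So T(n) = \frac{\left(-2\right)^{n}}{3} - \frac{1}{3}.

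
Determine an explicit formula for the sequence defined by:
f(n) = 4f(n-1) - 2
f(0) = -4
First-order linear non-homogeneous.
Homogeneous solution: f_h(n) = A·(4)^n.
Try constant particular solution f_p = K: K = 4K - 2 ⇒ K = \frac{2}{3}.
General: f(n) = A·(4)^n + \frac{2}{3}.
Apply f(0) = -4: A + \frac{2}{3} = -4 ⇒ A = - \frac{14}{3}.
So f(n) = \frac{2}{3} - \frac{14 \cdot 4^{n}}{3}.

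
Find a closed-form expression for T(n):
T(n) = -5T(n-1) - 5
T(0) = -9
First-order linear non-homogeneous.
Homogeneous solution: T_h(n) = A·(-5)^n.
Try constant particular solution T_p = K: K = -5K - 5 ⇒ K = - \frac{5}{6}.
General: T(n) = A·(-5)^n - \frac{5}{6}.
Apply T(0) = -9: A - \frac{5}{6} = -9 ⇒ A = - \frac{49}{6}.
So T(n) = - \frac{49 \left(-5\right)^{n}}{6} - \frac{5}{6}.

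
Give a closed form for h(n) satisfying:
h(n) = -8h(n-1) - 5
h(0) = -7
First-order linear non-homogeneous.
Homogeneous solution: h_h(n) = A·(-8)^n.
Try constant particular solution h_p = K: K = -8K - 5 ⇒ K = - \frac{5}{9}.
General: h(n) = A·(-8)^n - \frac{5}{9}.
Apply h(0) = -7: A - \frac{5}{9} = -7 ⇒ A = - \frac{58}{9}.
So h(n) = - \frac{58 \left(-8\right)^{n}}{9} - \frac{5}{9}.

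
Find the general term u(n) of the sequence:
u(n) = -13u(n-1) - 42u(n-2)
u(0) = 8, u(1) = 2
Characteristic equation: x² + 13x + 42 = 0, which factors as (x - (-6))(x - (-7)) = 0.
Roots r₁ = -6, r₂ = -7 (distinct).
General solution: u(n) = A·(-6)^n + B·(-7)^n.
From u(0) = 8: A + B = 8.
From u(1) = 2: -6A - 7B = 2.
Solving: A = 58, B = -50.
So u(n) = 58 \left(-6\right)^{n} - 50 \left(-7\right)^{n}.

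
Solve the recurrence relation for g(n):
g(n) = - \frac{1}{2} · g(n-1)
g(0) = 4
Pure geometric recurrence with ratio - \frac{1}{2}.
By induction g(n) = g(0) · (- \frac{1}{2})^n = 4 \left(- \frac{1}{2}\right)^{n}.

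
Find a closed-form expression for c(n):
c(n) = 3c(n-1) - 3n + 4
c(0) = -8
First-order linear with linear forcing.
Homogeneous solution: c_h(n) = A·(3)^n.
Try particular c_p(n) = pn + q. Substituting:
  pn + q = 3(p(n-1) + q) - 3n + 4.
Matching the n-coefficient: p = 3p - 3 ⇒ p = \frac{3}{2}.
Matching constants: q = -3p + 3q + 4 ⇒ q = \frac{1}{4}.
General: c(n) = A·(3)^n + \frac{3 n}{2} + \frac{1}{4}.
Apply c(0) = -8: A + \frac{1}{4} = -8 ⇒ A = - \frac{33}{4}.
So c(n) = - \frac{33 \cdot 3^{n}}{4} + \frac{3 n}{2} + \frac{1}{4}.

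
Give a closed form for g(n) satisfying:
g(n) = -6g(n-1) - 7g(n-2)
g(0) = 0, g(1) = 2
Characteristic equation: x² + 6x + 7 = 0.
Discriminant Δ = (-6)² + 4·(-7) = 8.
Roots r₁,₂ = (-6 ± √8)/2, so r₁ = -3 + \sqrt{2}, r₂ = -3 - \sqrt{2}.
General solution: g(n) = A·r₁^n + B·r₂^n.
From the initial conditions, A + B = 0 and r₁A + r₂B = 2.
Since r₁ - r₂ = √8: A = (2 - (0)r₂)/√8 = \frac{\sqrt{2}}{2}, and B = 0 - A = - \frac{\sqrt{2}}{2}.
So g(n) = \left(\frac{\sqrt{2}}{2}\right)\left(-3 + \sqrt{2}\right)^n + \left(- \frac{\sqrt{2}}{2}\right)\left(-3 - \sqrt{2}\right)^n.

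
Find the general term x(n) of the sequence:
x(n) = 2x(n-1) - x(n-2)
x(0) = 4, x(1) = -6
Characteristic equation: x² - 2x + 1 = 0, which is (x - (1))².
Repeated root r = 1.
General solution: x(n) = (A + Bn)·(1)^n.
From x(0) = 4: A = 4.
From x(1) = -6: (A + B)·(1) = -6 ⇒ B = -10.
So x(n) = \left(4 - 10 n\right) \cdot (1)^n.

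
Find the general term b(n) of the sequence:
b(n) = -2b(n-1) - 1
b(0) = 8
First-order linear non-homogeneous.
Homogeneous solution: b_h(n) = A·(-2)^n.
Try constant particular solution b_p = K: K = -2K - 1 ⇒ K = - \frac{1}{3}.
General: b(n) = A·(-2)^n - \frac{1}{3}.
Apply b(0) = 8: A - \frac{1}{3} = 8 ⇒ A = \frac{25}{3}.
So b(n) = \frac{25 \left(-2\right)^{n}}{3} - \frac{1}{3}.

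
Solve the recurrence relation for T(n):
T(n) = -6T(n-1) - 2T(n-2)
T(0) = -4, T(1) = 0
Characteristic equation: x² + 6x + 2 = 0.
Discriminant Δ = (-6)² + 4·(-2) = 28.
Roots r₁,₂ = (-6 ± √28)/2, so r₁ = -3 + \sqrt{7}, r₂ = -3 - \sqrt{7}.
General solution: T(n) = A·r₁^n + B·r₂^n.
From the initial conditions, A + B = -4 and r₁A + r₂B = 0.
Since r₁ - r₂ = √28: A = (0 - (-4)r₂)/√28 = - \frac{6 \sqrt{7}}{7} - 2, and B = -4 - A = -2 + \frac{6 \sqrt{7}}{7}.
So T(n) = \left(- \frac{6 \sqrt{7}}{7} - 2\right)\left(-3 + \sqrt{7}\right)^n + \left(-2 + \frac{6 \sqrt{7}}{7}\right)\left(-3 - \sqrt{7}\right)^n.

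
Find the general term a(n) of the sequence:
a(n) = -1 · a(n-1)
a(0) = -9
Pure geometric recurrence with ratio -1.
By induction a(n) = a(0) · (-1)^n = - 9 \left(-1\right)^{n}.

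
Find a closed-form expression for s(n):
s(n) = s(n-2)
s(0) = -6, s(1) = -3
Characteristic equation: x² - 1 = 0, which factors as (x - (-1))(x - (1)) = 0.
Roots r₁ = -1, r₂ = 1 (distinct).
General solution: s(n) = A·(-1)^n + B·(1)^n.
From s(0) = -6: A + B = -6.
From s(1) = -3: -A + B = -3.
Solving: A = - \frac{3}{2}, B = - \frac{9}{2}.
So s(n) = - \frac{3 \left(-1\right)^{n}}{2} - \frac{9}{2}.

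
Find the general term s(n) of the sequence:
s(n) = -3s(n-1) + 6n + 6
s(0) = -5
First-order linear with linear forcing.
Homogeneous solution: s_h(n) = A·(-3)^n.
Try particular s_p(n) = pn + q. Substituting:
  pn + q = -3(p(n-1) + q) + 6n + 6.
Matching the n-coefficient: p = -3p + 6 ⇒ p = \frac{3}{2}.
Matching constants: q = 3p - 3q + 6 ⇒ q = \frac{21}{8}.
General: s(n) = A·(-3)^n + \frac{3 n}{2} + \frac{21}{8}.
Apply s(0) = -5: A + \frac{21}{8} = -5 ⇒ A = - \frac{61}{8}.
So s(n) = - \frac{61 \left(-3\right)^{n}}{8} + \frac{3 n}{2} + \frac{21}{8}.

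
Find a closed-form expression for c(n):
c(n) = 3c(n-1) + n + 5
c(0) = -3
First-order linear with linear forcing.
Homogeneous solution: c_h(n) = A·(3)^n.
Try particular c_p(n) = pn + q. Substituting:
  pn + q = 3(p(n-1) + q) + n + 5.
Matching the n-coefficient: p = 3p + 1 ⇒ p = - \frac{1}{2}.
Matching constants: q = -3p + 3q + 5 ⇒ q = - \frac{13}{4}.
General: c(n) = A·(3)^n - \frac{n}{2} - \frac{13}{4}.
Apply c(0) = -3: A - \frac{13}{4} = -3 ⇒ A = \frac{1}{4}.
So c(n) = \frac{3^{n}}{4} - \frac{n}{2} - \frac{13}{4}.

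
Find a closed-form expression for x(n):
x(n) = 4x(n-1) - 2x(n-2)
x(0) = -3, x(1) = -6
Characteristic equation: x² - 4x + 2 = 0.
Discriminant Δ = (4)² + 4·(-2) = 8.
Roots r₁,₂ = (4 ± √8)/2, so r₁ = \sqrt{2} + 2, r₂ = 2 - \sqrt{2}.
General solution: x(n) = A·r₁^n + B·r₂^n.
From the initial conditions, A + B = -3 and r₁A + r₂B = -6.
Since r₁ - r₂ = √8: A = (-6 - (-3)r₂)/√8 = - \frac{3}{2}, and B = -3 - A = - \frac{3}{2}.
So x(n) = \left(- \frac{3}{2}\right)\left(\sqrt{2} + 2\right)^n + \left(- \frac{3}{2}\right)\left(2 - \sqrt{2}\right)^n.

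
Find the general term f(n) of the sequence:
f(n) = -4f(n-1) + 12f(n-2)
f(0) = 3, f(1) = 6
Characteristic equation: x² + 4x - 12 = 0, which factors as (x - (2))(x - (-6)) = 0.
Roots r₁ = 2, r₂ = -6 (distinct).
General solution: f(n) = A·(2)^n + B·(-6)^n.
From f(0) = 3: A + B = 3.
From f(1) = 6: 2A - 6B = 6.
Solving: A = 3, B = 0.
So f(n) = 3 \cdot 2^{n}.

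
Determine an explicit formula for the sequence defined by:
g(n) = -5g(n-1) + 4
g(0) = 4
First-order linear non-homogeneous.
Homogeneous solution: g_h(n) = A·(-5)^n.
Try constant particular solution g_p = K: K = -5K + 4 ⇒ K = \frac{2}{3}.
General: g(n) = A·(-5)^n + \frac{2}{3}.
Apply g(0) = 4: A + \frac{2}{3} = 4 ⇒ A = \frac{10}{3}.
So g(n) = \frac{10 \left(-5\right)^{n}}{3} + \frac{2}{3}.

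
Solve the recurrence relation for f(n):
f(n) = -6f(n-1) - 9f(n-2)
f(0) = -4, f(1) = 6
Characteristic equation: x² + 6x + 9 = 0, which is (x - (-3))².
Repeated root r = -3.
General solution: f(n) = (A + Bn)·(-3)^n.
From f(0) = -4: A = -4.
From f(1) = 6: (A + B)·(-3) = 6 ⇒ B = 2.
So f(n) = \left(2 n - 4\right) \cdot (-3)^n.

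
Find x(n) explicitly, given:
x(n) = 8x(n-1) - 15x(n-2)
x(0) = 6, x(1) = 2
Characteristic equation: x² - 8x + 15 = 0, which factors as (x - (3))(x - (5)) = 0.
Roots r₁ = 3, r₂ = 5 (distinct).
General solution: x(n) = A·(3)^n + B·(5)^n.
From x(0) = 6: A + B = 6.
From x(1) = 2: 3A + 5B = 2.
Solving: A = 14, B = -8.
So x(n) = 14 \cdot 3^{n} - 8 \cdot 5^{n}.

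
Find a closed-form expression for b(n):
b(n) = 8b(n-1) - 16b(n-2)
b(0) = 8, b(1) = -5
Characteristic equation: x² - 8x + 16 = 0, which is (x - (4))².
Repeated root r = 4.
General solution: b(n) = (A + Bn)·(4)^n.
From b(0) = 8: A = 8.
From b(1) = -5: (A + B)·(4) = -5 ⇒ B = - \frac{37}{4}.
So b(n) = \left(8 - \frac{37 n}{4}\right) \cdot (4)^n.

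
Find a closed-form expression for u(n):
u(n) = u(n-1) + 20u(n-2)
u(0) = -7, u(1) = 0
Characteristic equation: x² - x - 20 = 0, which factors as (x - (-4))(x - (5)) = 0.
Roots r₁ = -4, r₂ = 5 (distinct).
General solution: u(n) = A·(-4)^n + B·(5)^n.
From u(0) = -7: A + B = -7.
From u(1) = 0: -4A + 5B = 0.
Solving: A = - \frac{35}{9}, B = - \frac{28}{9}.
So u(n) = - \frac{35 \left(-4\right)^{n}}{9} - \frac{28 \cdot 5^{n}}{9}.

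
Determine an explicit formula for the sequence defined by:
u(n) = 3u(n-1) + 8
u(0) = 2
First-order linear non-homogeneous.
Homogeneous solution: u_h(n) = A·(3)^n.
Try constant particular solution u_p = K: K = 3K + 8 ⇒ K = -4.
General: u(n) = A·(3)^n - 4.
Apply u(0) = 2: A - 4 = 2 ⇒ A = 6.
So u(n) = 6 \cdot 3^{n} - 4.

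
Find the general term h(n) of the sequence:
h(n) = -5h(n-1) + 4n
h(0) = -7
First-order linear with linear forcing.
Homogeneous solution: h_h(n) = A·(-5)^n.
Try particular h_p(n) = pn + q. Substituting:
  pn + q = -5(p(n-1) + q) + 4n.
Matching the n-coefficient: p = -5p + 4 ⇒ p = \frac{2}{3}.
Matching constants: q = 5p - 5q ⇒ q = \frac{5}{9}.
General: h(n) = A·(-5)^n + \frac{2 n}{3} + \frac{5}{9}.
Apply h(0) = -7: A + \frac{5}{9} = -7 ⇒ A = - \frac{68}{9}.
So h(n) = - \frac{68 \left(-5\right)^{n}}{9} + \frac{2 n}{3} + \frac{5}{9}.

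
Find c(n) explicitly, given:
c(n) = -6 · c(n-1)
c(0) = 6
Pure geometric recurrence with ratio -6.
By induction c(n) = c(0) · (-6)^n = 6 \left(-6\right)^{n}.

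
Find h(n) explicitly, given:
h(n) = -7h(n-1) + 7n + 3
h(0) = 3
First-order linear with linear forcing.
Homogeneous solution: h_h(n) = A·(-7)^n.
Try particular h_p(n) = pn + q. Substituting:
  pn + q = -7(p(n-1) + q) + 7n + 3.
Matching the n-coefficient: p = -7p + 7 ⇒ p = \frac{7}{8}.
Matching constants: q = 7p - 7q + 3 ⇒ q = \frac{73}{64}.
General: h(n) = A·(-7)^n + \frac{7 n}{8} + \frac{73}{64}.
Apply h(0) = 3: A + \frac{73}{64} = 3 ⇒ A = \frac{119}{64}.
So h(n) = \frac{119 \left(-7\right)^{n}}{64} + \frac{7 n}{8} + \frac{73}{64}.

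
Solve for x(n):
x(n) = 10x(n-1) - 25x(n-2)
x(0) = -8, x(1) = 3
Characteristic equation: x² - 10x + 25 = 0, which is (x - (5))².
Repeated root r = 5.
General solution: x(n) = (A + Bn)·(5)^n.
From x(0) = -8: A = -8.
From x(1) = 3: (A + B)·(5) = 3 ⇒ B = \frac{43}{5}.
So x(n) = \left(\frac{43 n}{5} - 8\right) \cdot (5)^n.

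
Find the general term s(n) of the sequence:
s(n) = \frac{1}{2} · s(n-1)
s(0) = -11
Pure geometric recurrence with ratio \frac{1}{2}.
By induction s(n) = s(0) · (\frac{1}{2})^n = - 11 \cdot 2^{- n}.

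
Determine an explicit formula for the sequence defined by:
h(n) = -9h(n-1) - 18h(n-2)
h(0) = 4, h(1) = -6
Characteristic equation: x² + 9x + 18 = 0, which factors as (x - (-6))(x - (-3)) = 0.
Roots r₁ = -6, r₂ = -3 (distinct).
General solution: h(n) = A·(-6)^n + B·(-3)^n.
From h(0) = 4: A + B = 4.
From h(1) = -6: -6A - 3B = -6.
Solving: A = -2, B = 6.
So h(n) = 6 \left(-3\right)^{n} - 2 \left(-6\right)^{n}.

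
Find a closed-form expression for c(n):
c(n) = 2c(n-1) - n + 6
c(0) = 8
First-order linear with linear forcing.
Homogeneous solution: c_h(n) = A·(2)^n.
Try particular c_p(n) = pn + q. Substituting:
  pn + q = 2(p(n-1) + q) - n + 6.
Matching the n-coefficient: p = 2p - 1 ⇒ p = 1.
Matching constants: q = -2p + 2q + 6 ⇒ q = -4.
General: c(n) = A·(2)^n + n - 4.
Apply c(0) = 8: A - 4 = 8 ⇒ A = 12.
So c(n) = 12 \cdot 2^{n} + n - 4.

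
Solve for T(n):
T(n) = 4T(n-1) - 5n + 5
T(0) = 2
First-order linear with linear forcing.
Homogeneous solution: T_h(n) = A·(4)^n.
Try particular T_p(n) = pn + q. Substituting:
  pn + q = 4(p(n-1) + q) - 5n + 5.
Matching the n-coefficient: p = 4p - 5 ⇒ p = \frac{5}{3}.
Matching constants: q = -4p + 4q + 5 ⇒ q = \frac{5}{9}.
General: T(n) = A·(4)^n + \frac{5 n}{3} + \frac{5}{9}.
Apply T(0) = 2: A + \frac{5}{9} = 2 ⇒ A = \frac{13}{9}.
So T(n) = \frac{13 \cdot 4^{n}}{9} + \frac{5 n}{3} + \frac{5}{9}.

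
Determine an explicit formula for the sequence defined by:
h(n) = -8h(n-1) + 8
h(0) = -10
First-order linear non-homogeneous.
Homogeneous solution: h_h(n) = A·(-8)^n.
Try constant particular solution h_p = K: K = -8K + 8 ⇒ K = \frac{8}{9}.
General: h(n) = A·(-8)^n + \frac{8}{9}.
Apply h(0) = -10: A + \frac{8}{9} = -10 ⇒ A = - \frac{98}{9}.
So h(n) = \frac{8}{9} - \frac{98 \left(-8\right)^{n}}{9}.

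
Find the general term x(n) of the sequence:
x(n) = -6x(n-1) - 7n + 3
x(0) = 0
First-order linear with linear forcing.
Homogeneous solution: x_h(n) = A·(-6)^n.
Try particular x_p(n) = pn + q. Substituting:
  pn + q = -6(p(n-1) + q) - 7n + 3.
Matching the n-coefficient: p = -6p - 7 ⇒ p = -1.
Matching constants: q = 6p - 6q + 3 ⇒ q = - \frac{3}{7}.
General: x(n) = A·(-6)^n - n - \frac{3}{7}.
Apply x(0) = 0: A - \frac{3}{7} = 0 ⇒ A = \frac{3}{7}.
So x(n) = \frac{3 \left(-6\right)^{n}}{7} - n - \frac{3}{7}.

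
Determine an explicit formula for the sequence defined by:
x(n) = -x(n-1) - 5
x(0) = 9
First-order linear non-homogeneous.
Homogeneous solution: x_h(n) = A·(-1)^n.
Try constant particular solution x_p = K: K = -K - 5 ⇒ K = - \frac{5}{2}.
General: x(n) = A·(-1)^n - \frac{5}{2}.
Apply x(0) = 9: A - \frac{5}{2} = 9 ⇒ A = \frac{23}{2}.
So x(n) = \frac{23 \left(-1\right)^{n}}{2} - \frac{5}{2}.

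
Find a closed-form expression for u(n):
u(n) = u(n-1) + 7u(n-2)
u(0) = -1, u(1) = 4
Characteristic equation: x² - x - 7 = 0.
Discriminant Δ = (1)² + 4·(7) = 29.
Roots r₁,₂ = (1 ± √29)/2, so r₁ = \frac{1}{2} + \frac{\sqrt{29}}{2}, r₂ = \frac{1}{2} - \frac{\sqrt{29}}{2}.
General solution: u(n) = A·r₁^n + B·r₂^n.
From the initial conditions, A + B = -1 and r₁A + r₂B = 4.
Since r₁ - r₂ = √29: A = (4 - (-1)r₂)/√29 = - \frac{1}{2} + \frac{9 \sqrt{29}}{58}, and B = -1 - A = - \frac{9 \sqrt{29}}{58} - \frac{1}{2}.
So u(n) = \left(- \frac{1}{2} + \frac{9 \sqrt{29}}{58}\right)\left(\frac{1}{2} + \frac{\sqrt{29}}{2}\right)^n + \left(- \frac{9 \sqrt{29}}{58} - \frac{1}{2}\right)\left(\frac{1}{2} - \frac{\sqrt{29}}{2}\right)^n.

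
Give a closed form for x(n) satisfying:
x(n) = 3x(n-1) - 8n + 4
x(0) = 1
First-order linear with linear forcing.
Homogeneous solution: x_h(n) = A·(3)^n.
Try particular x_p(n) = pn + q. Substituting:
  pn + q = 3(p(n-1) + q) - 8n + 4.
Matching the n-coefficient: p = 3p - 8 ⇒ p = 4.
Matching constants: q = -3p + 3q + 4 ⇒ q = 4.
General: x(n) = A·(3)^n + 4 n + 4.
Apply x(0) = 1: A + 4 = 1 ⇒ A = -3.
So x(n) = - 3 \cdot 3^{n} + 4 n + 4.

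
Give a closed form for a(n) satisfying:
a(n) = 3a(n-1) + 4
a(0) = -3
First-order linear non-homogeneous.
Homogeneous solution: a_h(n) = A·(3)^n.
Try constant particular solution a_p = K: K = 3K + 4 ⇒ K = -2.
General: a(n) = A·(3)^n - 2.
Apply a(0) = -3: A - 2 = -3 ⇒ A = -1.
So a(n) = - 3^{n} - 2.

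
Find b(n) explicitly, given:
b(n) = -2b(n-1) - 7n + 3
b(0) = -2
First-order linear with linear forcing.
Homogeneous solution: b_h(n) = A·(-2)^n.
Try particular b_p(n) = pn + q. Substituting:
  pn + q = -2(p(n-1) + q) - 7n + 3.
Matching the n-coefficient: p = -2p - 7 ⇒ p = - \frac{7}{3}.
Matching constants: q = 2p - 2q + 3 ⇒ q = - \frac{5}{9}.
General: b(n) = A·(-2)^n - \frac{7 n}{3} - \frac{5}{9}.
Apply b(0) = -2: A - \frac{5}{9} = -2 ⇒ A = - \frac{13}{9}.
So b(n) = - \frac{13 \left(-2\right)^{n}}{9} - \frac{7 n}{3} - \frac{5}{9}.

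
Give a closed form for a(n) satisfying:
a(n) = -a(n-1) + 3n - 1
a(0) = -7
First-order linear with linear forcing.
Homogeneous solution: a_h(n) = A·(-1)^n.
Try particular a_p(n) = pn + q. Substituting:
  pn + q = -(p(n-1) + q) + 3n - 1.
Matching the n-coefficient: p = -p + 3 ⇒ p = \frac{3}{2}.
Matching constants: q = p - q - 1 ⇒ q = \frac{1}{4}.
General: a(n) = A·(-1)^n + \frac{3 n}{2} + \frac{1}{4}.
Apply a(0) = -7: A + \frac{1}{4} = -7 ⇒ A = - \frac{29}{4}.
So a(n) = - \frac{29 \left(-1\right)^{n}}{4} + \frac{3 n}{2} + \frac{1}{4}.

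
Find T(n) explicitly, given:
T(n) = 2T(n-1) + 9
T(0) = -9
First-order linear non-homogeneous.
Homogeneous solution: T_h(n) = A·(2)^n.
Try constant particular solution T_p = K: K = 2K + 9 ⇒ K = -9.
General: T(n) = A·(2)^n - 9.
Apply T(0) = -9: A - 9 = -9 ⇒ A = 0.
So T(n) = -9.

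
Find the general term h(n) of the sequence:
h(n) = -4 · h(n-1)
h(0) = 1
Pure geometric recurrence with ratio -4.
By induction h(n) = h(0) · (-4)^n = \left(-4\right)^{n}.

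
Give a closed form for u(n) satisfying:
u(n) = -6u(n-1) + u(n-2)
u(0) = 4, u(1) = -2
Characteristic equation: x² + 6x - 1 = 0.
Discriminant Δ = (-6)² + 4·(1) = 40.
Roots r₁,₂ = (-6 ± √40)/2, so r₁ = -3 + \sqrt{10}, r₂ = - \sqrt{10} - 3.
General solution: u(n) = A·r₁^n + B·r₂^n.
From the initial conditions, A + B = 4 and r₁A + r₂B = -2.
Since r₁ - r₂ = √40: A = (-2 - (4)r₂)/√40 = \frac{\sqrt{10}}{2} + 2, and B = 4 - A = 2 - \frac{\sqrt{10}}{2}.
So u(n) = \left(\frac{\sqrt{10}}{2} + 2\right)\left(-3 + \sqrt{10}\right)^n + \left(2 - \frac{\sqrt{10}}{2}\right)\left(- \sqrt{10} - 3\right)^n.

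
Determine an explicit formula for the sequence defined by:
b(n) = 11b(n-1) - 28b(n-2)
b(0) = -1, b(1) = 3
Characteristic equation: x² - 11x + 28 = 0, which factors as (x - (4))(x - (7)) = 0.
Roots r₁ = 4, r₂ = 7 (distinct).
General solution: b(n) = A·(4)^n + B·(7)^n.
From b(0) = -1: A + B = -1.
From b(1) = 3: 4A + 7B = 3.
Solving: A = - \frac{10}{3}, B = \frac{7}{3}.
So b(n) = - \frac{10 \cdot 4^{n}}{3} + \frac{7 \cdot 7^{n}}{3}.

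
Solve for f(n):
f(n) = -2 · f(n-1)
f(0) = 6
Pure geometric recurrence with ratio -2.
By induction f(n) = f(0) · (-2)^n = 6 \left(-2\right)^{n}.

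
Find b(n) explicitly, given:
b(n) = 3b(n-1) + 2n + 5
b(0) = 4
First-order linear with linear forcing.
Homogeneous solution: b_h(n) = A·(3)^n.
Try particular b_p(n) = pn + q. Substituting:
  pn + q = 3(p(n-1) + q) + 2n + 5.
Matching the n-coefficient: p = 3p + 2 ⇒ p = -1.
Matching constants: q = -3p + 3q + 5 ⇒ q = -4.
General: b(n) = A·(3)^n - n - 4.
Apply b(0) = 4: A - 4 = 4 ⇒ A = 8.
So b(n) = 8 \cdot 3^{n} - n - 4.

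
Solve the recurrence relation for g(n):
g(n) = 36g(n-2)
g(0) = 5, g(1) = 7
Characteristic equation: x² - 36 = 0, which factors as (x - (-6))(x - (6)) = 0.
Roots r₁ = -6, r₂ = 6 (distinct).
General solution: g(n) = A·(-6)^n + B·(6)^n.
From g(0) = 5: A + B = 5.
From g(1) = 7: -6A + 6B = 7.
Solving: A = \frac{23}{12}, B = \frac{37}{12}.
So g(n) = \frac{23 \left(-6\right)^{n}}{12} + \frac{37 \cdot 6^{n}}{12}.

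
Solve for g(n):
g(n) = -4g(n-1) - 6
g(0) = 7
First-order linear non-homogeneous.
Homogeneous solution: g_h(n) = A·(-4)^n.
Try constant particular solution g_p = K: K = -4K - 6 ⇒ K = - \frac{6}{5}.
General: g(n) = A·(-4)^n - \frac{6}{5}.
Apply g(0) = 7: A - \frac{6}{5} = 7 ⇒ A = \frac{41}{5}.
So g(n) = \frac{41 \left(-4\right)^{n}}{5} - \frac{6}{5}.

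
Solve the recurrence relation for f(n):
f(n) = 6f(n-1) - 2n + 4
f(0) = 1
First-order linear with linear forcing.
Homogeneous solution: f_h(n) = A·(6)^n.
Try particular f_p(n) = pn + q. Substituting:
  pn + q = 6(p(n-1) + q) - 2n + 4.
Matching the n-coefficient: p = 6p - 2 ⇒ p = \frac{2}{5}.
Matching constants: q = -6p + 6q + 4 ⇒ q = - \frac{8}{25}.
General: f(n) = A·(6)^n + \frac{2 n}{5} - \frac{8}{25}.
Apply f(0) = 1: A - \frac{8}{25} = 1 ⇒ A = \frac{33}{25}.
So f(n) = \frac{33 \cdot 6^{n}}{25} + \frac{2 n}{5} - \frac{8}{25}.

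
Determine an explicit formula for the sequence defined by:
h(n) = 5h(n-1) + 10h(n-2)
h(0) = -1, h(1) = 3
Characteristic equation: x² - 5x - 10 = 0.
Discriminant Δ = (5)² + 4·(10) = 65.
Roots r₁,₂ = (5 ± √65)/2, so r₁ = \frac{5}{2} + \frac{\sqrt{65}}{2}, r₂ = \frac{5}{2} - \frac{\sqrt{65}}{2}.
General solution: h(n) = A·r₁^n + B·r₂^n.
From the initial conditions, A + B = -1 and r₁A + r₂B = 3.
Since r₁ - r₂ = √65: A = (3 - (-1)r₂)/√65 = - \frac{1}{2} + \frac{11 \sqrt{65}}{130}, and B = -1 - A = - \frac{11 \sqrt{65}}{130} - \frac{1}{2}.
So h(n) = \left(- \frac{1}{2} + \frac{11 \sqrt{65}}{130}\right)\left(\frac{5}{2} + \frac{\sqrt{65}}{2}\right)^n + \left(- \frac{11 \sqrt{65}}{130} - \frac{1}{2}\right)\left(\frac{5}{2} - \frac{\sqrt{65}}{2}\right)^n.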